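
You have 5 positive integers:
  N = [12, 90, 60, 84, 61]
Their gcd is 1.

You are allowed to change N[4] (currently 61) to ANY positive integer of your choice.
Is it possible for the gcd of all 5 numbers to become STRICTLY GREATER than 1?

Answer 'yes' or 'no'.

Current gcd = 1
gcd of all OTHER numbers (without N[4]=61): gcd([12, 90, 60, 84]) = 6
The new gcd after any change is gcd(6, new_value).
This can be at most 6.
Since 6 > old gcd 1, the gcd CAN increase (e.g., set N[4] = 6).

Answer: yes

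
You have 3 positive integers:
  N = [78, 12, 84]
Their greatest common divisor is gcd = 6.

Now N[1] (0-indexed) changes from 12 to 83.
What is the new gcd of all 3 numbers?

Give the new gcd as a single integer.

Numbers: [78, 12, 84], gcd = 6
Change: index 1, 12 -> 83
gcd of the OTHER numbers (without index 1): gcd([78, 84]) = 6
New gcd = gcd(g_others, new_val) = gcd(6, 83) = 1

Answer: 1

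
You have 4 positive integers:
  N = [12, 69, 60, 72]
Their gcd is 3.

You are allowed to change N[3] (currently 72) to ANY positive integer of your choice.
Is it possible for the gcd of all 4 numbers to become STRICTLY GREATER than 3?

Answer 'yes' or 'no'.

Answer: no

Derivation:
Current gcd = 3
gcd of all OTHER numbers (without N[3]=72): gcd([12, 69, 60]) = 3
The new gcd after any change is gcd(3, new_value).
This can be at most 3.
Since 3 = old gcd 3, the gcd can only stay the same or decrease.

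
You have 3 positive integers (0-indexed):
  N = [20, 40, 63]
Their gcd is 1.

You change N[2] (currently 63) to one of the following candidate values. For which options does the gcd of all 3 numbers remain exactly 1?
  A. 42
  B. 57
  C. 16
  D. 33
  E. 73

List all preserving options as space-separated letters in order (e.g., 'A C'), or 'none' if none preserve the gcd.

Answer: B D E

Derivation:
Old gcd = 1; gcd of others (without N[2]) = 20
New gcd for candidate v: gcd(20, v). Preserves old gcd iff gcd(20, v) = 1.
  Option A: v=42, gcd(20,42)=2 -> changes
  Option B: v=57, gcd(20,57)=1 -> preserves
  Option C: v=16, gcd(20,16)=4 -> changes
  Option D: v=33, gcd(20,33)=1 -> preserves
  Option E: v=73, gcd(20,73)=1 -> preserves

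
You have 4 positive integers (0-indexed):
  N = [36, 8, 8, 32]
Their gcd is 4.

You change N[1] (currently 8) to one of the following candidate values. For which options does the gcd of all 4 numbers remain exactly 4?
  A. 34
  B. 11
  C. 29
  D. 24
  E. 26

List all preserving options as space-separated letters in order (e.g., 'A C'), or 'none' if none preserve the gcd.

Answer: D

Derivation:
Old gcd = 4; gcd of others (without N[1]) = 4
New gcd for candidate v: gcd(4, v). Preserves old gcd iff gcd(4, v) = 4.
  Option A: v=34, gcd(4,34)=2 -> changes
  Option B: v=11, gcd(4,11)=1 -> changes
  Option C: v=29, gcd(4,29)=1 -> changes
  Option D: v=24, gcd(4,24)=4 -> preserves
  Option E: v=26, gcd(4,26)=2 -> changes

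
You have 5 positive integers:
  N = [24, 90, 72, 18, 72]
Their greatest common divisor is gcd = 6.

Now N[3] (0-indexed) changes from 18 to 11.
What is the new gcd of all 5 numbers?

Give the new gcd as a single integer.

Answer: 1

Derivation:
Numbers: [24, 90, 72, 18, 72], gcd = 6
Change: index 3, 18 -> 11
gcd of the OTHER numbers (without index 3): gcd([24, 90, 72, 72]) = 6
New gcd = gcd(g_others, new_val) = gcd(6, 11) = 1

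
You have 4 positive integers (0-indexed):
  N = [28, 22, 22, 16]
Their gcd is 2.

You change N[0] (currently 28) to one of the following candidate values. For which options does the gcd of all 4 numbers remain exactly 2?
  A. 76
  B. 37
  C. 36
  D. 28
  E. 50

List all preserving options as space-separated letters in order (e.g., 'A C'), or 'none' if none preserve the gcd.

Old gcd = 2; gcd of others (without N[0]) = 2
New gcd for candidate v: gcd(2, v). Preserves old gcd iff gcd(2, v) = 2.
  Option A: v=76, gcd(2,76)=2 -> preserves
  Option B: v=37, gcd(2,37)=1 -> changes
  Option C: v=36, gcd(2,36)=2 -> preserves
  Option D: v=28, gcd(2,28)=2 -> preserves
  Option E: v=50, gcd(2,50)=2 -> preserves

Answer: A C D E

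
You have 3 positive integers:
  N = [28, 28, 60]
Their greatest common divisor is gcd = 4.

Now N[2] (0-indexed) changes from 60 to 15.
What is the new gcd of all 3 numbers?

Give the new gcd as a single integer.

Numbers: [28, 28, 60], gcd = 4
Change: index 2, 60 -> 15
gcd of the OTHER numbers (without index 2): gcd([28, 28]) = 28
New gcd = gcd(g_others, new_val) = gcd(28, 15) = 1

Answer: 1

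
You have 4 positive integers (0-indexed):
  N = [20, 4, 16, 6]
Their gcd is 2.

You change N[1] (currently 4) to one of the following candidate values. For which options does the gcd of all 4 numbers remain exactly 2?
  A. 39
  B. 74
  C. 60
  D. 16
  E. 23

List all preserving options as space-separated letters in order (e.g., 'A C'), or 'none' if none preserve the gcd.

Answer: B C D

Derivation:
Old gcd = 2; gcd of others (without N[1]) = 2
New gcd for candidate v: gcd(2, v). Preserves old gcd iff gcd(2, v) = 2.
  Option A: v=39, gcd(2,39)=1 -> changes
  Option B: v=74, gcd(2,74)=2 -> preserves
  Option C: v=60, gcd(2,60)=2 -> preserves
  Option D: v=16, gcd(2,16)=2 -> preserves
  Option E: v=23, gcd(2,23)=1 -> changes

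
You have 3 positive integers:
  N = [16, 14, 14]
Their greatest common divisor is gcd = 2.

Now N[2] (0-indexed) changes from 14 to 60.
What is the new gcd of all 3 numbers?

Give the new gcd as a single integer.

Answer: 2

Derivation:
Numbers: [16, 14, 14], gcd = 2
Change: index 2, 14 -> 60
gcd of the OTHER numbers (without index 2): gcd([16, 14]) = 2
New gcd = gcd(g_others, new_val) = gcd(2, 60) = 2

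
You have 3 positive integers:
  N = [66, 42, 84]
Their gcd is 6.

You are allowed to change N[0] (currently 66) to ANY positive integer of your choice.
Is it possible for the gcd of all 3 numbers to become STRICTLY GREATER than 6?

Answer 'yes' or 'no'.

Current gcd = 6
gcd of all OTHER numbers (without N[0]=66): gcd([42, 84]) = 42
The new gcd after any change is gcd(42, new_value).
This can be at most 42.
Since 42 > old gcd 6, the gcd CAN increase (e.g., set N[0] = 42).

Answer: yes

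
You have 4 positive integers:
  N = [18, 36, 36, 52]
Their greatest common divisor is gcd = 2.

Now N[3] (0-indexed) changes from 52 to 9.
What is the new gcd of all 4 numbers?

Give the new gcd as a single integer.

Numbers: [18, 36, 36, 52], gcd = 2
Change: index 3, 52 -> 9
gcd of the OTHER numbers (without index 3): gcd([18, 36, 36]) = 18
New gcd = gcd(g_others, new_val) = gcd(18, 9) = 9

Answer: 9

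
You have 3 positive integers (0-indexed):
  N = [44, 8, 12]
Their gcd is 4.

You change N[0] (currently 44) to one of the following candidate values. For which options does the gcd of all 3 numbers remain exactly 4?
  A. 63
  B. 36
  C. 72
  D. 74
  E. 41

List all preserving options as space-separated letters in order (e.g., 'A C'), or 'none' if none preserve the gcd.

Old gcd = 4; gcd of others (without N[0]) = 4
New gcd for candidate v: gcd(4, v). Preserves old gcd iff gcd(4, v) = 4.
  Option A: v=63, gcd(4,63)=1 -> changes
  Option B: v=36, gcd(4,36)=4 -> preserves
  Option C: v=72, gcd(4,72)=4 -> preserves
  Option D: v=74, gcd(4,74)=2 -> changes
  Option E: v=41, gcd(4,41)=1 -> changes

Answer: B C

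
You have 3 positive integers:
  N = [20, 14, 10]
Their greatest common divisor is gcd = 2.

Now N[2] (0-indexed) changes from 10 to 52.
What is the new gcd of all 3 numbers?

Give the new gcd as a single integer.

Numbers: [20, 14, 10], gcd = 2
Change: index 2, 10 -> 52
gcd of the OTHER numbers (without index 2): gcd([20, 14]) = 2
New gcd = gcd(g_others, new_val) = gcd(2, 52) = 2

Answer: 2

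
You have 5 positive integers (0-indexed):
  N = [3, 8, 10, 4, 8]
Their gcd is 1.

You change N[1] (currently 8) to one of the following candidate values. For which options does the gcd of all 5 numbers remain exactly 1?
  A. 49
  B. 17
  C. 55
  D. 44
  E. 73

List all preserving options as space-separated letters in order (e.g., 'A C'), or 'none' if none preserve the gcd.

Answer: A B C D E

Derivation:
Old gcd = 1; gcd of others (without N[1]) = 1
New gcd for candidate v: gcd(1, v). Preserves old gcd iff gcd(1, v) = 1.
  Option A: v=49, gcd(1,49)=1 -> preserves
  Option B: v=17, gcd(1,17)=1 -> preserves
  Option C: v=55, gcd(1,55)=1 -> preserves
  Option D: v=44, gcd(1,44)=1 -> preserves
  Option E: v=73, gcd(1,73)=1 -> preserves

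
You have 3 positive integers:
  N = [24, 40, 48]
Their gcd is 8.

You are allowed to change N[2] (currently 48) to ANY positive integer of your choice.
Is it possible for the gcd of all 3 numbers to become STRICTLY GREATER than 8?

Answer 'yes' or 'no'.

Current gcd = 8
gcd of all OTHER numbers (without N[2]=48): gcd([24, 40]) = 8
The new gcd after any change is gcd(8, new_value).
This can be at most 8.
Since 8 = old gcd 8, the gcd can only stay the same or decrease.

Answer: no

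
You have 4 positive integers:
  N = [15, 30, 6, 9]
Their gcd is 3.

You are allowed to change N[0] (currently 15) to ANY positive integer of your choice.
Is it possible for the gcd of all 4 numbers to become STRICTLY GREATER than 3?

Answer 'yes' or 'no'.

Answer: no

Derivation:
Current gcd = 3
gcd of all OTHER numbers (without N[0]=15): gcd([30, 6, 9]) = 3
The new gcd after any change is gcd(3, new_value).
This can be at most 3.
Since 3 = old gcd 3, the gcd can only stay the same or decrease.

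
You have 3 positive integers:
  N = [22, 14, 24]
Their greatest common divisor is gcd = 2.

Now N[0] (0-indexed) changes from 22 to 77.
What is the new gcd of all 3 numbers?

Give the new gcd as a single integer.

Answer: 1

Derivation:
Numbers: [22, 14, 24], gcd = 2
Change: index 0, 22 -> 77
gcd of the OTHER numbers (without index 0): gcd([14, 24]) = 2
New gcd = gcd(g_others, new_val) = gcd(2, 77) = 1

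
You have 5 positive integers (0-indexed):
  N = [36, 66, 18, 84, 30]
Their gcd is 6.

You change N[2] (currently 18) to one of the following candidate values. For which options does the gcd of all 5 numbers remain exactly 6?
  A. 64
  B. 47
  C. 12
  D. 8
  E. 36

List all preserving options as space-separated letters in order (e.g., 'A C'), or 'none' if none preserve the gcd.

Old gcd = 6; gcd of others (without N[2]) = 6
New gcd for candidate v: gcd(6, v). Preserves old gcd iff gcd(6, v) = 6.
  Option A: v=64, gcd(6,64)=2 -> changes
  Option B: v=47, gcd(6,47)=1 -> changes
  Option C: v=12, gcd(6,12)=6 -> preserves
  Option D: v=8, gcd(6,8)=2 -> changes
  Option E: v=36, gcd(6,36)=6 -> preserves

Answer: C E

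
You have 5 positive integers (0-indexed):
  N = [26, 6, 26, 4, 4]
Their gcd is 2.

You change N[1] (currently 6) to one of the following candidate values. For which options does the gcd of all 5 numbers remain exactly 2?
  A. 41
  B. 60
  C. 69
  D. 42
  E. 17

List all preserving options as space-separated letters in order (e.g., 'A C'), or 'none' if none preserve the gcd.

Old gcd = 2; gcd of others (without N[1]) = 2
New gcd for candidate v: gcd(2, v). Preserves old gcd iff gcd(2, v) = 2.
  Option A: v=41, gcd(2,41)=1 -> changes
  Option B: v=60, gcd(2,60)=2 -> preserves
  Option C: v=69, gcd(2,69)=1 -> changes
  Option D: v=42, gcd(2,42)=2 -> preserves
  Option E: v=17, gcd(2,17)=1 -> changes

Answer: B D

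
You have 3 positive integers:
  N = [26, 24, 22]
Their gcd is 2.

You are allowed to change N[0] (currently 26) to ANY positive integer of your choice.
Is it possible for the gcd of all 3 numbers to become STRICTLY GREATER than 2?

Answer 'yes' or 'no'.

Answer: no

Derivation:
Current gcd = 2
gcd of all OTHER numbers (without N[0]=26): gcd([24, 22]) = 2
The new gcd after any change is gcd(2, new_value).
This can be at most 2.
Since 2 = old gcd 2, the gcd can only stay the same or decrease.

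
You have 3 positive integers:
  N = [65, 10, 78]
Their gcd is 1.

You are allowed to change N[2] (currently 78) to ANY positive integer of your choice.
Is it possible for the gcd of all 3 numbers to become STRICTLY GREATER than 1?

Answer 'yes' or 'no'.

Answer: yes

Derivation:
Current gcd = 1
gcd of all OTHER numbers (without N[2]=78): gcd([65, 10]) = 5
The new gcd after any change is gcd(5, new_value).
This can be at most 5.
Since 5 > old gcd 1, the gcd CAN increase (e.g., set N[2] = 5).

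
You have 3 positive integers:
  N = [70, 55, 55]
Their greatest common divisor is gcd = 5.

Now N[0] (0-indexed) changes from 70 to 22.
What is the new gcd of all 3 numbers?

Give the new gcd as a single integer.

Numbers: [70, 55, 55], gcd = 5
Change: index 0, 70 -> 22
gcd of the OTHER numbers (without index 0): gcd([55, 55]) = 55
New gcd = gcd(g_others, new_val) = gcd(55, 22) = 11

Answer: 11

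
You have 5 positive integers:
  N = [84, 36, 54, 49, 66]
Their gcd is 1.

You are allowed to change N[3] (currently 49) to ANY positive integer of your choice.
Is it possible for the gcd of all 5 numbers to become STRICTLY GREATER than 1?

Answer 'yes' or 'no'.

Current gcd = 1
gcd of all OTHER numbers (without N[3]=49): gcd([84, 36, 54, 66]) = 6
The new gcd after any change is gcd(6, new_value).
This can be at most 6.
Since 6 > old gcd 1, the gcd CAN increase (e.g., set N[3] = 6).

Answer: yes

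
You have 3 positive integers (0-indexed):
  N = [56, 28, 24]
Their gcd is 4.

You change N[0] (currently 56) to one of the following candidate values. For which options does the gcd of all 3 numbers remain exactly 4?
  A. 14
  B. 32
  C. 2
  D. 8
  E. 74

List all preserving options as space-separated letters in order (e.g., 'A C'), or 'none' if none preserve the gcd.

Answer: B D

Derivation:
Old gcd = 4; gcd of others (without N[0]) = 4
New gcd for candidate v: gcd(4, v). Preserves old gcd iff gcd(4, v) = 4.
  Option A: v=14, gcd(4,14)=2 -> changes
  Option B: v=32, gcd(4,32)=4 -> preserves
  Option C: v=2, gcd(4,2)=2 -> changes
  Option D: v=8, gcd(4,8)=4 -> preserves
  Option E: v=74, gcd(4,74)=2 -> changes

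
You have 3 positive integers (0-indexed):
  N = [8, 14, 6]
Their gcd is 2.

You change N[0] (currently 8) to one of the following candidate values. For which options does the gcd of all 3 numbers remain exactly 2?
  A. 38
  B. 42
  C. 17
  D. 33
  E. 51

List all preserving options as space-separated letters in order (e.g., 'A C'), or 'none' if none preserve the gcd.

Answer: A B

Derivation:
Old gcd = 2; gcd of others (without N[0]) = 2
New gcd for candidate v: gcd(2, v). Preserves old gcd iff gcd(2, v) = 2.
  Option A: v=38, gcd(2,38)=2 -> preserves
  Option B: v=42, gcd(2,42)=2 -> preserves
  Option C: v=17, gcd(2,17)=1 -> changes
  Option D: v=33, gcd(2,33)=1 -> changes
  Option E: v=51, gcd(2,51)=1 -> changes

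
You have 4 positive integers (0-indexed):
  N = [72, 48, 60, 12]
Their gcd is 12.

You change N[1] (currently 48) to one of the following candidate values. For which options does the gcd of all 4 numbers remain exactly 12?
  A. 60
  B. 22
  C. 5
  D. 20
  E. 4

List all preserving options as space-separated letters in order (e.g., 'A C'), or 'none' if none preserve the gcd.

Answer: A

Derivation:
Old gcd = 12; gcd of others (without N[1]) = 12
New gcd for candidate v: gcd(12, v). Preserves old gcd iff gcd(12, v) = 12.
  Option A: v=60, gcd(12,60)=12 -> preserves
  Option B: v=22, gcd(12,22)=2 -> changes
  Option C: v=5, gcd(12,5)=1 -> changes
  Option D: v=20, gcd(12,20)=4 -> changes
  Option E: v=4, gcd(12,4)=4 -> changes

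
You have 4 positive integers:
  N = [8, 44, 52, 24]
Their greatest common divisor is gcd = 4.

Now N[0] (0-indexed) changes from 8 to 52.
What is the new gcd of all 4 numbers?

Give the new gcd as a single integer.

Answer: 4

Derivation:
Numbers: [8, 44, 52, 24], gcd = 4
Change: index 0, 8 -> 52
gcd of the OTHER numbers (without index 0): gcd([44, 52, 24]) = 4
New gcd = gcd(g_others, new_val) = gcd(4, 52) = 4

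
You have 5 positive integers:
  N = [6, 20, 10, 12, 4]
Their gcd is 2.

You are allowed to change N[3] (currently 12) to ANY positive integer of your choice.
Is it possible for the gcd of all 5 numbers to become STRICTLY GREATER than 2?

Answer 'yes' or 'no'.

Answer: no

Derivation:
Current gcd = 2
gcd of all OTHER numbers (without N[3]=12): gcd([6, 20, 10, 4]) = 2
The new gcd after any change is gcd(2, new_value).
This can be at most 2.
Since 2 = old gcd 2, the gcd can only stay the same or decrease.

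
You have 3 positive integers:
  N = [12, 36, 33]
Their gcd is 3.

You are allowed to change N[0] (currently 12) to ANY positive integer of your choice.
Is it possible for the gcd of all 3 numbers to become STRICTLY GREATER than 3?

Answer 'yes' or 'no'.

Answer: no

Derivation:
Current gcd = 3
gcd of all OTHER numbers (without N[0]=12): gcd([36, 33]) = 3
The new gcd after any change is gcd(3, new_value).
This can be at most 3.
Since 3 = old gcd 3, the gcd can only stay the same or decrease.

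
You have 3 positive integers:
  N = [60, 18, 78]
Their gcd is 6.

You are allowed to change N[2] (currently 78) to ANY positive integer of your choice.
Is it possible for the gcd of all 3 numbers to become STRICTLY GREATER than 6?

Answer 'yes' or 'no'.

Answer: no

Derivation:
Current gcd = 6
gcd of all OTHER numbers (without N[2]=78): gcd([60, 18]) = 6
The new gcd after any change is gcd(6, new_value).
This can be at most 6.
Since 6 = old gcd 6, the gcd can only stay the same or decrease.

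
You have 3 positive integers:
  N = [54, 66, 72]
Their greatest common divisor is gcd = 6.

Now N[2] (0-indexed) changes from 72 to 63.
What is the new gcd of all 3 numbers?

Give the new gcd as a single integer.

Answer: 3

Derivation:
Numbers: [54, 66, 72], gcd = 6
Change: index 2, 72 -> 63
gcd of the OTHER numbers (without index 2): gcd([54, 66]) = 6
New gcd = gcd(g_others, new_val) = gcd(6, 63) = 3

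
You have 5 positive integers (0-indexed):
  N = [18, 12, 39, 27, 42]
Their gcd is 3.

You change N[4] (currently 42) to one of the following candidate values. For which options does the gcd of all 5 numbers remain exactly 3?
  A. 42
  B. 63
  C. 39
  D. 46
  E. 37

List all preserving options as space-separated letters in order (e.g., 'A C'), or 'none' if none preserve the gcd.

Old gcd = 3; gcd of others (without N[4]) = 3
New gcd for candidate v: gcd(3, v). Preserves old gcd iff gcd(3, v) = 3.
  Option A: v=42, gcd(3,42)=3 -> preserves
  Option B: v=63, gcd(3,63)=3 -> preserves
  Option C: v=39, gcd(3,39)=3 -> preserves
  Option D: v=46, gcd(3,46)=1 -> changes
  Option E: v=37, gcd(3,37)=1 -> changes

Answer: A B C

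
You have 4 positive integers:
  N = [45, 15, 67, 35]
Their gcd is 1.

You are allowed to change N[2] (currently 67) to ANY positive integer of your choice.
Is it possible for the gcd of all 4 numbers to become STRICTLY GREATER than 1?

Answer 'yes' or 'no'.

Answer: yes

Derivation:
Current gcd = 1
gcd of all OTHER numbers (without N[2]=67): gcd([45, 15, 35]) = 5
The new gcd after any change is gcd(5, new_value).
This can be at most 5.
Since 5 > old gcd 1, the gcd CAN increase (e.g., set N[2] = 5).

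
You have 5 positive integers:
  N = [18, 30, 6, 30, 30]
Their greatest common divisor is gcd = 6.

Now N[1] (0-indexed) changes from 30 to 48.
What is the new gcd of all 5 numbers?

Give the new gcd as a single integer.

Numbers: [18, 30, 6, 30, 30], gcd = 6
Change: index 1, 30 -> 48
gcd of the OTHER numbers (without index 1): gcd([18, 6, 30, 30]) = 6
New gcd = gcd(g_others, new_val) = gcd(6, 48) = 6

Answer: 6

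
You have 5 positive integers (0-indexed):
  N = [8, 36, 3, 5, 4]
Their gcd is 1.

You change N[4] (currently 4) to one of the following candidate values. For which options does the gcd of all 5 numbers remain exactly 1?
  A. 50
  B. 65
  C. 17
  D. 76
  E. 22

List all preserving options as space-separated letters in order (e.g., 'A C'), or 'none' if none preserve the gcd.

Answer: A B C D E

Derivation:
Old gcd = 1; gcd of others (without N[4]) = 1
New gcd for candidate v: gcd(1, v). Preserves old gcd iff gcd(1, v) = 1.
  Option A: v=50, gcd(1,50)=1 -> preserves
  Option B: v=65, gcd(1,65)=1 -> preserves
  Option C: v=17, gcd(1,17)=1 -> preserves
  Option D: v=76, gcd(1,76)=1 -> preserves
  Option E: v=22, gcd(1,22)=1 -> preserves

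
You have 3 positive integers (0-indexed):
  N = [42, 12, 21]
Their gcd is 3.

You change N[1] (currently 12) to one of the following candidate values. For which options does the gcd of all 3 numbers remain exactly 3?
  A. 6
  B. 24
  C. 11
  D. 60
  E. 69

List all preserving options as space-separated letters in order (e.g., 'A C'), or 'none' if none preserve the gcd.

Old gcd = 3; gcd of others (without N[1]) = 21
New gcd for candidate v: gcd(21, v). Preserves old gcd iff gcd(21, v) = 3.
  Option A: v=6, gcd(21,6)=3 -> preserves
  Option B: v=24, gcd(21,24)=3 -> preserves
  Option C: v=11, gcd(21,11)=1 -> changes
  Option D: v=60, gcd(21,60)=3 -> preserves
  Option E: v=69, gcd(21,69)=3 -> preserves

Answer: A B D E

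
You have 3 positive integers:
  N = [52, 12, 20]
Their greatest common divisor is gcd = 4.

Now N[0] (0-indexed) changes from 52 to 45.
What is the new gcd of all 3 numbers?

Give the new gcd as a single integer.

Answer: 1

Derivation:
Numbers: [52, 12, 20], gcd = 4
Change: index 0, 52 -> 45
gcd of the OTHER numbers (without index 0): gcd([12, 20]) = 4
New gcd = gcd(g_others, new_val) = gcd(4, 45) = 1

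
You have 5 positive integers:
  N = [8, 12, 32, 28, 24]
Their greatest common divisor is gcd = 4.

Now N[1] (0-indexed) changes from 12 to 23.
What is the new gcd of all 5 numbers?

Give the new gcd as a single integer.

Answer: 1

Derivation:
Numbers: [8, 12, 32, 28, 24], gcd = 4
Change: index 1, 12 -> 23
gcd of the OTHER numbers (without index 1): gcd([8, 32, 28, 24]) = 4
New gcd = gcd(g_others, new_val) = gcd(4, 23) = 1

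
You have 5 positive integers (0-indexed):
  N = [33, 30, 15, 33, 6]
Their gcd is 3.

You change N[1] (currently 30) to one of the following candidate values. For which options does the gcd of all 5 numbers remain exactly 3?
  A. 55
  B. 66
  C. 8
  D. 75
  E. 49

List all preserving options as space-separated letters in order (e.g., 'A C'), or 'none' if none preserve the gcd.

Answer: B D

Derivation:
Old gcd = 3; gcd of others (without N[1]) = 3
New gcd for candidate v: gcd(3, v). Preserves old gcd iff gcd(3, v) = 3.
  Option A: v=55, gcd(3,55)=1 -> changes
  Option B: v=66, gcd(3,66)=3 -> preserves
  Option C: v=8, gcd(3,8)=1 -> changes
  Option D: v=75, gcd(3,75)=3 -> preserves
  Option E: v=49, gcd(3,49)=1 -> changes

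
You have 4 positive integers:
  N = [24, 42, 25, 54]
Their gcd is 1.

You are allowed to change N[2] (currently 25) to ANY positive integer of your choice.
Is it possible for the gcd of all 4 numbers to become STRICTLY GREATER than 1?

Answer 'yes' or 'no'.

Answer: yes

Derivation:
Current gcd = 1
gcd of all OTHER numbers (without N[2]=25): gcd([24, 42, 54]) = 6
The new gcd after any change is gcd(6, new_value).
This can be at most 6.
Since 6 > old gcd 1, the gcd CAN increase (e.g., set N[2] = 6).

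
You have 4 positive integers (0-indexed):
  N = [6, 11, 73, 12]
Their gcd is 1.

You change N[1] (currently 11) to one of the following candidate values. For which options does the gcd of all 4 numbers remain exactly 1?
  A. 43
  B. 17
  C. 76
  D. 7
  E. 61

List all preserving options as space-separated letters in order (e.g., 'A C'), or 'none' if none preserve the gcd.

Old gcd = 1; gcd of others (without N[1]) = 1
New gcd for candidate v: gcd(1, v). Preserves old gcd iff gcd(1, v) = 1.
  Option A: v=43, gcd(1,43)=1 -> preserves
  Option B: v=17, gcd(1,17)=1 -> preserves
  Option C: v=76, gcd(1,76)=1 -> preserves
  Option D: v=7, gcd(1,7)=1 -> preserves
  Option E: v=61, gcd(1,61)=1 -> preserves

Answer: A B C D E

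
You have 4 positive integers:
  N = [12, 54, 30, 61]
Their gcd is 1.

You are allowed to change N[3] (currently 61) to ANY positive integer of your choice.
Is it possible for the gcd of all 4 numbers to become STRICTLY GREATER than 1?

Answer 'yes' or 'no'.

Current gcd = 1
gcd of all OTHER numbers (without N[3]=61): gcd([12, 54, 30]) = 6
The new gcd after any change is gcd(6, new_value).
This can be at most 6.
Since 6 > old gcd 1, the gcd CAN increase (e.g., set N[3] = 6).

Answer: yes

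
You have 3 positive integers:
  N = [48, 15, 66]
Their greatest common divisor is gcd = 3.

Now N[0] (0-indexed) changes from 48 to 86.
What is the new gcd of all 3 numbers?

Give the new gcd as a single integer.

Answer: 1

Derivation:
Numbers: [48, 15, 66], gcd = 3
Change: index 0, 48 -> 86
gcd of the OTHER numbers (without index 0): gcd([15, 66]) = 3
New gcd = gcd(g_others, new_val) = gcd(3, 86) = 1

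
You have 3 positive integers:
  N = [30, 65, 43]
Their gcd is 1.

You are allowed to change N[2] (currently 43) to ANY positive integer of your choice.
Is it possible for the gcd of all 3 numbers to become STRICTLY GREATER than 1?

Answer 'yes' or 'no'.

Current gcd = 1
gcd of all OTHER numbers (without N[2]=43): gcd([30, 65]) = 5
The new gcd after any change is gcd(5, new_value).
This can be at most 5.
Since 5 > old gcd 1, the gcd CAN increase (e.g., set N[2] = 5).

Answer: yes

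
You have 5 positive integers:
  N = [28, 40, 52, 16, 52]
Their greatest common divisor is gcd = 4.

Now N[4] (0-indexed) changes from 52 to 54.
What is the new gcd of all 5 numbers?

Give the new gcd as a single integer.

Answer: 2

Derivation:
Numbers: [28, 40, 52, 16, 52], gcd = 4
Change: index 4, 52 -> 54
gcd of the OTHER numbers (without index 4): gcd([28, 40, 52, 16]) = 4
New gcd = gcd(g_others, new_val) = gcd(4, 54) = 2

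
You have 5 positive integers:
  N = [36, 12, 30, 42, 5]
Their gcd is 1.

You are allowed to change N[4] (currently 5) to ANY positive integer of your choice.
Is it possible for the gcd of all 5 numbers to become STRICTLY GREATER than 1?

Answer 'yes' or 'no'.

Answer: yes

Derivation:
Current gcd = 1
gcd of all OTHER numbers (without N[4]=5): gcd([36, 12, 30, 42]) = 6
The new gcd after any change is gcd(6, new_value).
This can be at most 6.
Since 6 > old gcd 1, the gcd CAN increase (e.g., set N[4] = 6).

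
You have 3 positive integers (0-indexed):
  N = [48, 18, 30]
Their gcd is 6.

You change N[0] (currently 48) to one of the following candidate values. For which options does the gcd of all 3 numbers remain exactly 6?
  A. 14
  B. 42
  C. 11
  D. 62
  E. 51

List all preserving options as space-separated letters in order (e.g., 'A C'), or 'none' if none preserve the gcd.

Old gcd = 6; gcd of others (without N[0]) = 6
New gcd for candidate v: gcd(6, v). Preserves old gcd iff gcd(6, v) = 6.
  Option A: v=14, gcd(6,14)=2 -> changes
  Option B: v=42, gcd(6,42)=6 -> preserves
  Option C: v=11, gcd(6,11)=1 -> changes
  Option D: v=62, gcd(6,62)=2 -> changes
  Option E: v=51, gcd(6,51)=3 -> changes

Answer: B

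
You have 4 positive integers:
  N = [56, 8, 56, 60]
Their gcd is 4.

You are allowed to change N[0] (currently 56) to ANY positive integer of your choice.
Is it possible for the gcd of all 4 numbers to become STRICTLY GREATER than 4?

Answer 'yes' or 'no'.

Answer: no

Derivation:
Current gcd = 4
gcd of all OTHER numbers (without N[0]=56): gcd([8, 56, 60]) = 4
The new gcd after any change is gcd(4, new_value).
This can be at most 4.
Since 4 = old gcd 4, the gcd can only stay the same or decrease.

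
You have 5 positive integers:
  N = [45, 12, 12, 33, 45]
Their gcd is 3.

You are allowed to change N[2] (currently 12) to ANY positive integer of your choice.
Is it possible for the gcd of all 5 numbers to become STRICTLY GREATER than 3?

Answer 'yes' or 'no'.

Answer: no

Derivation:
Current gcd = 3
gcd of all OTHER numbers (without N[2]=12): gcd([45, 12, 33, 45]) = 3
The new gcd after any change is gcd(3, new_value).
This can be at most 3.
Since 3 = old gcd 3, the gcd can only stay the same or decrease.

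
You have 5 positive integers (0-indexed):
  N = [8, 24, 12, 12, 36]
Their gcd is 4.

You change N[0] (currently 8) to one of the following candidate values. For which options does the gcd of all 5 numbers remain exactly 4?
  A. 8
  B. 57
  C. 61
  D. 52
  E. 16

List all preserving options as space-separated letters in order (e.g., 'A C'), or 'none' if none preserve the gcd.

Old gcd = 4; gcd of others (without N[0]) = 12
New gcd for candidate v: gcd(12, v). Preserves old gcd iff gcd(12, v) = 4.
  Option A: v=8, gcd(12,8)=4 -> preserves
  Option B: v=57, gcd(12,57)=3 -> changes
  Option C: v=61, gcd(12,61)=1 -> changes
  Option D: v=52, gcd(12,52)=4 -> preserves
  Option E: v=16, gcd(12,16)=4 -> preserves

Answer: A D E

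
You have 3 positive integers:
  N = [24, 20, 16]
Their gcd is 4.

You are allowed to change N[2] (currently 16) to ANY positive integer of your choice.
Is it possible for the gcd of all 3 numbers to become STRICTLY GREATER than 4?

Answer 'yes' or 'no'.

Current gcd = 4
gcd of all OTHER numbers (without N[2]=16): gcd([24, 20]) = 4
The new gcd after any change is gcd(4, new_value).
This can be at most 4.
Since 4 = old gcd 4, the gcd can only stay the same or decrease.

Answer: no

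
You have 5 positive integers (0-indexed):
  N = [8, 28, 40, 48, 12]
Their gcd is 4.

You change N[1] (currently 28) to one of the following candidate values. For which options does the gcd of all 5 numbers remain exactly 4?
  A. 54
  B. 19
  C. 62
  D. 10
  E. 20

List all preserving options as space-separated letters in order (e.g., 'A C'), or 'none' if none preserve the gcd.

Answer: E

Derivation:
Old gcd = 4; gcd of others (without N[1]) = 4
New gcd for candidate v: gcd(4, v). Preserves old gcd iff gcd(4, v) = 4.
  Option A: v=54, gcd(4,54)=2 -> changes
  Option B: v=19, gcd(4,19)=1 -> changes
  Option C: v=62, gcd(4,62)=2 -> changes
  Option D: v=10, gcd(4,10)=2 -> changes
  Option E: v=20, gcd(4,20)=4 -> preserves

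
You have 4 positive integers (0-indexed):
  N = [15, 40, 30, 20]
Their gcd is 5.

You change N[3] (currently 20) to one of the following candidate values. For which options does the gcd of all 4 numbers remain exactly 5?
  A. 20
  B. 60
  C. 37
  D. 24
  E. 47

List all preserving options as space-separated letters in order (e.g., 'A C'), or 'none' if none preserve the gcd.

Answer: A B

Derivation:
Old gcd = 5; gcd of others (without N[3]) = 5
New gcd for candidate v: gcd(5, v). Preserves old gcd iff gcd(5, v) = 5.
  Option A: v=20, gcd(5,20)=5 -> preserves
  Option B: v=60, gcd(5,60)=5 -> preserves
  Option C: v=37, gcd(5,37)=1 -> changes
  Option D: v=24, gcd(5,24)=1 -> changes
  Option E: v=47, gcd(5,47)=1 -> changes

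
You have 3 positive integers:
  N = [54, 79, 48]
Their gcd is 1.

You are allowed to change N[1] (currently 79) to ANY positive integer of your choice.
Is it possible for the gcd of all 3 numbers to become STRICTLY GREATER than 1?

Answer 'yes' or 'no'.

Current gcd = 1
gcd of all OTHER numbers (without N[1]=79): gcd([54, 48]) = 6
The new gcd after any change is gcd(6, new_value).
This can be at most 6.
Since 6 > old gcd 1, the gcd CAN increase (e.g., set N[1] = 6).

Answer: yes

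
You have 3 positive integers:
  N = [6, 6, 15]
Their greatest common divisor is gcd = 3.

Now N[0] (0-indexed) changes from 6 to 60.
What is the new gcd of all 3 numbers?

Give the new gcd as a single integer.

Answer: 3

Derivation:
Numbers: [6, 6, 15], gcd = 3
Change: index 0, 6 -> 60
gcd of the OTHER numbers (without index 0): gcd([6, 15]) = 3
New gcd = gcd(g_others, new_val) = gcd(3, 60) = 3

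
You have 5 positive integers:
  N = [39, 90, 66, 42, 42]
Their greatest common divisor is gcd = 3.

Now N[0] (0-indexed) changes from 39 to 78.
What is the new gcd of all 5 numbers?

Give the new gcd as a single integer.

Numbers: [39, 90, 66, 42, 42], gcd = 3
Change: index 0, 39 -> 78
gcd of the OTHER numbers (without index 0): gcd([90, 66, 42, 42]) = 6
New gcd = gcd(g_others, new_val) = gcd(6, 78) = 6

Answer: 6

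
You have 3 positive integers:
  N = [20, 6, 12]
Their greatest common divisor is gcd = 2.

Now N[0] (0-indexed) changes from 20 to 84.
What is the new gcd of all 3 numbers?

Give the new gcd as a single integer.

Answer: 6

Derivation:
Numbers: [20, 6, 12], gcd = 2
Change: index 0, 20 -> 84
gcd of the OTHER numbers (without index 0): gcd([6, 12]) = 6
New gcd = gcd(g_others, new_val) = gcd(6, 84) = 6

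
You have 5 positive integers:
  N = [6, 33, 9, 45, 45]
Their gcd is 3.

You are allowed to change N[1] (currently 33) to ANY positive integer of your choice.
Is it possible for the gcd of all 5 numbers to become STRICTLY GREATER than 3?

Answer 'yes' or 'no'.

Current gcd = 3
gcd of all OTHER numbers (without N[1]=33): gcd([6, 9, 45, 45]) = 3
The new gcd after any change is gcd(3, new_value).
This can be at most 3.
Since 3 = old gcd 3, the gcd can only stay the same or decrease.

Answer: no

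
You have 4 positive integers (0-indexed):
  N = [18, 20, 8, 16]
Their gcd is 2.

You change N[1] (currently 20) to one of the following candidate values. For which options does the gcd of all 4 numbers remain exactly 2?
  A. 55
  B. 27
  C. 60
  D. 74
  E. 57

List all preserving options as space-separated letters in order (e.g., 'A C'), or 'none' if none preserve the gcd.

Old gcd = 2; gcd of others (without N[1]) = 2
New gcd for candidate v: gcd(2, v). Preserves old gcd iff gcd(2, v) = 2.
  Option A: v=55, gcd(2,55)=1 -> changes
  Option B: v=27, gcd(2,27)=1 -> changes
  Option C: v=60, gcd(2,60)=2 -> preserves
  Option D: v=74, gcd(2,74)=2 -> preserves
  Option E: v=57, gcd(2,57)=1 -> changes

Answer: C D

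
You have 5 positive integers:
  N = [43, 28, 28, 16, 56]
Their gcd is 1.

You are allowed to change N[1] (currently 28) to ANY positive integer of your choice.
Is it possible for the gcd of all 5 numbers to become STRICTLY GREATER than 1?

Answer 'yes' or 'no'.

Answer: no

Derivation:
Current gcd = 1
gcd of all OTHER numbers (without N[1]=28): gcd([43, 28, 16, 56]) = 1
The new gcd after any change is gcd(1, new_value).
This can be at most 1.
Since 1 = old gcd 1, the gcd can only stay the same or decrease.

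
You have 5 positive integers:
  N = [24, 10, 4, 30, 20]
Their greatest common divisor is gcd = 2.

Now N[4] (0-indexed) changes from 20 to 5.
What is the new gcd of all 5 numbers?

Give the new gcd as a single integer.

Numbers: [24, 10, 4, 30, 20], gcd = 2
Change: index 4, 20 -> 5
gcd of the OTHER numbers (without index 4): gcd([24, 10, 4, 30]) = 2
New gcd = gcd(g_others, new_val) = gcd(2, 5) = 1

Answer: 1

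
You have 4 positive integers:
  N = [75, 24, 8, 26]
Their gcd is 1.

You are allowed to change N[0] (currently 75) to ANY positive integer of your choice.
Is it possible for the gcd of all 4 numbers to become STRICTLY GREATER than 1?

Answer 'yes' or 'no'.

Answer: yes

Derivation:
Current gcd = 1
gcd of all OTHER numbers (without N[0]=75): gcd([24, 8, 26]) = 2
The new gcd after any change is gcd(2, new_value).
This can be at most 2.
Since 2 > old gcd 1, the gcd CAN increase (e.g., set N[0] = 2).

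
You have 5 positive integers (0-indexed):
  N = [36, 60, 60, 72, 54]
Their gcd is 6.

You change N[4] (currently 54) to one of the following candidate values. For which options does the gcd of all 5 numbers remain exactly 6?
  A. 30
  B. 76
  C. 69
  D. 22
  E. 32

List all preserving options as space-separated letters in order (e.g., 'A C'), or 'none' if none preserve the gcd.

Answer: A

Derivation:
Old gcd = 6; gcd of others (without N[4]) = 12
New gcd for candidate v: gcd(12, v). Preserves old gcd iff gcd(12, v) = 6.
  Option A: v=30, gcd(12,30)=6 -> preserves
  Option B: v=76, gcd(12,76)=4 -> changes
  Option C: v=69, gcd(12,69)=3 -> changes
  Option D: v=22, gcd(12,22)=2 -> changes
  Option E: v=32, gcd(12,32)=4 -> changes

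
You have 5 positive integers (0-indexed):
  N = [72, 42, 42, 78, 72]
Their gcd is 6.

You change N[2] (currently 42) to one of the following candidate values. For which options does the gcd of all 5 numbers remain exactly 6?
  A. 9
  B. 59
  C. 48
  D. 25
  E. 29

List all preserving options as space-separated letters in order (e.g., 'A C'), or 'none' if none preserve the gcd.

Old gcd = 6; gcd of others (without N[2]) = 6
New gcd for candidate v: gcd(6, v). Preserves old gcd iff gcd(6, v) = 6.
  Option A: v=9, gcd(6,9)=3 -> changes
  Option B: v=59, gcd(6,59)=1 -> changes
  Option C: v=48, gcd(6,48)=6 -> preserves
  Option D: v=25, gcd(6,25)=1 -> changes
  Option E: v=29, gcd(6,29)=1 -> changes

Answer: C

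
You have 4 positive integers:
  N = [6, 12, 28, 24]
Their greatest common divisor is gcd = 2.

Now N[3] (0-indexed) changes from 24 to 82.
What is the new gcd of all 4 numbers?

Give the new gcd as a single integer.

Numbers: [6, 12, 28, 24], gcd = 2
Change: index 3, 24 -> 82
gcd of the OTHER numbers (without index 3): gcd([6, 12, 28]) = 2
New gcd = gcd(g_others, new_val) = gcd(2, 82) = 2

Answer: 2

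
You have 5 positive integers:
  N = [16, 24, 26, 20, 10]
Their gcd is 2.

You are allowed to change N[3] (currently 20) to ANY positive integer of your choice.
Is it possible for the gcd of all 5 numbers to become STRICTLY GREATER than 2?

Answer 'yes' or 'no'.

Current gcd = 2
gcd of all OTHER numbers (without N[3]=20): gcd([16, 24, 26, 10]) = 2
The new gcd after any change is gcd(2, new_value).
This can be at most 2.
Since 2 = old gcd 2, the gcd can only stay the same or decrease.

Answer: no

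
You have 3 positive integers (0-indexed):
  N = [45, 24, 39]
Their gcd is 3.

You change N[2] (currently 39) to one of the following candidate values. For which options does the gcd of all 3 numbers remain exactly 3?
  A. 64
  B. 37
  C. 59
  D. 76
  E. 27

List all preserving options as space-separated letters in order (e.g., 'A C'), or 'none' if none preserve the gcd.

Answer: E

Derivation:
Old gcd = 3; gcd of others (without N[2]) = 3
New gcd for candidate v: gcd(3, v). Preserves old gcd iff gcd(3, v) = 3.
  Option A: v=64, gcd(3,64)=1 -> changes
  Option B: v=37, gcd(3,37)=1 -> changes
  Option C: v=59, gcd(3,59)=1 -> changes
  Option D: v=76, gcd(3,76)=1 -> changes
  Option E: v=27, gcd(3,27)=3 -> preserves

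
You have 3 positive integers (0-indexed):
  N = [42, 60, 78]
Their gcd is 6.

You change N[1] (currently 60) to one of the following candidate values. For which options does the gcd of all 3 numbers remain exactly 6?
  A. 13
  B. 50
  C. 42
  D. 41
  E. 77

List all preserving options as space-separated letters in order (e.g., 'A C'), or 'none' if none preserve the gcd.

Old gcd = 6; gcd of others (without N[1]) = 6
New gcd for candidate v: gcd(6, v). Preserves old gcd iff gcd(6, v) = 6.
  Option A: v=13, gcd(6,13)=1 -> changes
  Option B: v=50, gcd(6,50)=2 -> changes
  Option C: v=42, gcd(6,42)=6 -> preserves
  Option D: v=41, gcd(6,41)=1 -> changes
  Option E: v=77, gcd(6,77)=1 -> changes

Answer: C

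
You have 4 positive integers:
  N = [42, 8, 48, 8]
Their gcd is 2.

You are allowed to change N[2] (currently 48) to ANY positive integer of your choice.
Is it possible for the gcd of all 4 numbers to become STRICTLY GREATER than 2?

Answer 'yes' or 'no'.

Current gcd = 2
gcd of all OTHER numbers (without N[2]=48): gcd([42, 8, 8]) = 2
The new gcd after any change is gcd(2, new_value).
This can be at most 2.
Since 2 = old gcd 2, the gcd can only stay the same or decrease.

Answer: no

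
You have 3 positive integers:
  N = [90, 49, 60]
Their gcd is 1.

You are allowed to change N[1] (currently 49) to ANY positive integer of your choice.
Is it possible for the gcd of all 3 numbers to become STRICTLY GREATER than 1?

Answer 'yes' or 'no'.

Answer: yes

Derivation:
Current gcd = 1
gcd of all OTHER numbers (without N[1]=49): gcd([90, 60]) = 30
The new gcd after any change is gcd(30, new_value).
This can be at most 30.
Since 30 > old gcd 1, the gcd CAN increase (e.g., set N[1] = 30).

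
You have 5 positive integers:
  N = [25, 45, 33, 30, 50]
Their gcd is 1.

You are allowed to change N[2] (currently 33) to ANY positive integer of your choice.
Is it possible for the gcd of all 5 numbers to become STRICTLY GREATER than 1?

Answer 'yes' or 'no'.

Current gcd = 1
gcd of all OTHER numbers (without N[2]=33): gcd([25, 45, 30, 50]) = 5
The new gcd after any change is gcd(5, new_value).
This can be at most 5.
Since 5 > old gcd 1, the gcd CAN increase (e.g., set N[2] = 5).

Answer: yes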